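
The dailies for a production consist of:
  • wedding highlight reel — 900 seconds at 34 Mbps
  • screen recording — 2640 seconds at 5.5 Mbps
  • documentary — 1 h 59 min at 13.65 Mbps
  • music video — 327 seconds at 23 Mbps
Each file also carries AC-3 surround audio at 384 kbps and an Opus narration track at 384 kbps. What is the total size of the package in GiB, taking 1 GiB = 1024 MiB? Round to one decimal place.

Audio total: 384 + 384 = 768 kbps = 0.768 Mbps.
wedding highlight reel: 34.768 Mbps × 900 s = 31291.2 Mb
screen recording: 6.268 Mbps × 2640 s = 16547.5 Mb
documentary: 14.418 Mbps × 7140 s = 102944.5 Mb
music video: 23.768 Mbps × 327 s = 7772.1 Mb
Total: 158555.4 Mb = 19819.4 MB.
= 18.46 GiB.

18.5 GiB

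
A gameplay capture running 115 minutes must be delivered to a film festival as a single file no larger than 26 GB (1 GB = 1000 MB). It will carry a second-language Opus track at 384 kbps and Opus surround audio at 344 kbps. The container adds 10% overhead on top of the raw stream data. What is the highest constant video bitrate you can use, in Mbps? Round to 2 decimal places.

Budget: 26 GB = 208000.0 Mb.
Stream payload after overhead: 208000.0 / 1.10 = 189090.9 Mb.
115 min = 6900 s
Total bitrate budget: 189090.9 Mb / 6900 s = 27.404 Mbps.
Audio total: 384 + 344 = 728 kbps = 0.728 Mbps.
Video: 27.404 − 0.728 = 26.676 Mbps.

26.68 Mbps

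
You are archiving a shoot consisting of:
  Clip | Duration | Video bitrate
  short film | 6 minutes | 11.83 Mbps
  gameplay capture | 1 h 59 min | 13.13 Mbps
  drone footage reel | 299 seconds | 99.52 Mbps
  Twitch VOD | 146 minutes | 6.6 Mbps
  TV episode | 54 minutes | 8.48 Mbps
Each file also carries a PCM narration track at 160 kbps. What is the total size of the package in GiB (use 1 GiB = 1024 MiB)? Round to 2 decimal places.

25.17 GiB

Audio: 160 kbps = 0.160 Mbps.
short film: 11.990 Mbps × 360 s = 4316.4 Mb
gameplay capture: 13.290 Mbps × 7140 s = 94890.6 Mb
drone footage reel: 99.680 Mbps × 299 s = 29804.3 Mb
Twitch VOD: 6.760 Mbps × 8760 s = 59217.6 Mb
TV episode: 8.640 Mbps × 3240 s = 27993.6 Mb
Total: 216222.5 Mb = 27027.8 MB.
= 25.17 GiB.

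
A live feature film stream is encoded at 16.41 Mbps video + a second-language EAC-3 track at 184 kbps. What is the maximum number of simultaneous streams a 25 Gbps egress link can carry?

1506

Audio: 184 kbps = 0.184 Mbps.
Per-viewer media rate: 16.594 Mbps.
25 Gbps = 25,000 Mbps; 25,000 / 16.594 = 1506.57 → 1506 viewers.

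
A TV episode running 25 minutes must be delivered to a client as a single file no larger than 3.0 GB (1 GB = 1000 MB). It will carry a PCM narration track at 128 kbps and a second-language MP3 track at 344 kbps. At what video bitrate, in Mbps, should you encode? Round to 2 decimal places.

15.53 Mbps

Budget: 3.0 GB = 24000.0 Mb.
25 min = 1500 s
Total bitrate budget: 24000.0 Mb / 1500 s = 16.000 Mbps.
Audio total: 128 + 344 = 472 kbps = 0.472 Mbps.
Video: 16.000 − 0.472 = 15.528 Mbps.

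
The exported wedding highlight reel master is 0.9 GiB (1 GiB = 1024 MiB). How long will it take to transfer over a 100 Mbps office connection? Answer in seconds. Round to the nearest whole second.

File: 0.9 GiB = 7730.9 Mb.
At 100 Mbps: 7730.9 / 100 = 77.3 s ≈ 77.3 seconds.

77 seconds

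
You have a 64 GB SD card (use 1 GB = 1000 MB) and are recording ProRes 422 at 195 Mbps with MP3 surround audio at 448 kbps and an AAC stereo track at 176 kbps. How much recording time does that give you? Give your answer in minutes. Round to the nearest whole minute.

Audio total: 448 + 176 = 624 kbps = 0.624 Mbps.
Total bitrate: 195 + 0.624 = 195.624 Mbps.
Capacity: 64 GB = 512,000 Mb.
Recording time: 512,000 / 195.624 = 2,617 s ≈ 43.6 minutes.

44 minutes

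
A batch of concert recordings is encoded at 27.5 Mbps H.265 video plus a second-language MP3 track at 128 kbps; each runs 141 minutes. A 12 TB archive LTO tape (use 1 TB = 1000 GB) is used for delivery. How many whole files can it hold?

410

141 min = 8460 s
Audio: 128 kbps = 0.128 Mbps.
Total bitrate: 27.628 Mbps.
Per item: 27.628 Mbps × 8460 s = 233,733 Mb = 29,217 MB.
Capacity: 12 TB = 96,000,000 Mb; 410.73 items → 410 complete.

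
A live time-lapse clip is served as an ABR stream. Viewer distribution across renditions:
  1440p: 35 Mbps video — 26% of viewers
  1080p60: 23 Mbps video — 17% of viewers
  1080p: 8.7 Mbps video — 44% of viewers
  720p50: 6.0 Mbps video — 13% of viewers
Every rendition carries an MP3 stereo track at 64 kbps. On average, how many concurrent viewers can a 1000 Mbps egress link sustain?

Audio: 64 kbps = 0.064 Mbps.
Average per-viewer bitrate: 0.26×35.064 + 0.17×23.064 + 0.44×8.764 + 0.13×6.064 = 17.682 Mbps.
1000 Mbps = 1,000 Mbps; 1,000 / 17.682 = 56.55 → 56.

56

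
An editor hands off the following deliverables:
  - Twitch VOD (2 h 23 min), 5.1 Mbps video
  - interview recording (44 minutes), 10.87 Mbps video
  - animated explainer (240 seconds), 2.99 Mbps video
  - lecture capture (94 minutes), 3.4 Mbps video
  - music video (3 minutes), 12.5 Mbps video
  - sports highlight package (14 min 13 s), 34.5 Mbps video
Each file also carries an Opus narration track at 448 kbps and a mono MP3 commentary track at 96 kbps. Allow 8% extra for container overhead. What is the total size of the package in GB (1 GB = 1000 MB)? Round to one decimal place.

Audio total: 448 + 96 = 544 kbps = 0.544 Mbps.
Twitch VOD: 5.644 Mbps × 8580 s × 1.08 = 52299.6 Mb
interview recording: 11.414 Mbps × 2640 s × 1.08 = 32543.6 Mb
animated explainer: 3.534 Mbps × 240 s × 1.08 = 916.0 Mb
lecture capture: 3.944 Mbps × 5640 s × 1.08 = 24023.7 Mb
music video: 13.044 Mbps × 180 s × 1.08 = 2535.8 Mb
sports highlight package: 35.044 Mbps × 853 s × 1.08 = 32283.9 Mb
Total: 144602.6 Mb = 18075.3 MB.
= 18.08 GB.

18.1 GB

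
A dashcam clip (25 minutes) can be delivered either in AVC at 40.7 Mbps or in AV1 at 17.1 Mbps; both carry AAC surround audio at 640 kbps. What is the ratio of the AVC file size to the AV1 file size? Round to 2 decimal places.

25 min = 1500 s
Audio: 640 kbps = 0.640 Mbps.
AVC: 41.340 Mbps × 1500 s = 62010.0 Mb = 7.219 GiB.
AV1: 17.740 Mbps × 1500 s = 26610.0 Mb = 3.098 GiB.
Ratio: 7.219 / 3.098 = 2.330.

2.33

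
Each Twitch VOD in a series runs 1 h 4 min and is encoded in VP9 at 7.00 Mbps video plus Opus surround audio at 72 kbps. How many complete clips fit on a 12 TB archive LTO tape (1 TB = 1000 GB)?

1 h 4 min = 64 min = 3840 s
Audio: 72 kbps = 0.072 Mbps.
Total bitrate: 7.072 Mbps.
Per item: 7.072 Mbps × 3840 s = 27,156 Mb = 3,395 MB.
Capacity: 12 TB = 96,000,000 Mb; 3535.07 items → 3535 complete.

3535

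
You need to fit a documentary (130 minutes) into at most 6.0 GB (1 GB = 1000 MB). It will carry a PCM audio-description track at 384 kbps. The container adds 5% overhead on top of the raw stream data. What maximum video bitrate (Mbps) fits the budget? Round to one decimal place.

Budget: 6.0 GB = 48000.0 Mb.
Stream payload after overhead: 48000.0 / 1.05 = 45714.3 Mb.
130 min = 7800 s
Total bitrate budget: 45714.3 Mb / 7800 s = 5.861 Mbps.
Audio: 384 kbps = 0.384 Mbps.
Video: 5.861 − 0.384 = 5.477 Mbps.

5.5 Mbps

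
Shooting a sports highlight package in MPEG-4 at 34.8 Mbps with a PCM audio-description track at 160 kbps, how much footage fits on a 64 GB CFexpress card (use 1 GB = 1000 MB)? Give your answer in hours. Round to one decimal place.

4.1 hours

Audio: 160 kbps = 0.160 Mbps.
Total bitrate: 34.8 + 0.160 = 34.960 Mbps.
Capacity: 64 GB = 512,000 Mb.
Recording time: 512,000 / 34.960 = 14,645 s ≈ 4.07 hours.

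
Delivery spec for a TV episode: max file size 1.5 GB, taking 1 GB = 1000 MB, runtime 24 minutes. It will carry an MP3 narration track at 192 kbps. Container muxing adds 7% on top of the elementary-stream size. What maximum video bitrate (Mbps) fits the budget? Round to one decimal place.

Budget: 1.5 GB = 12000.0 Mb.
Stream payload after overhead: 12000.0 / 1.07 = 11215.0 Mb.
24 min = 1440 s
Total bitrate budget: 11215.0 Mb / 1440 s = 7.788 Mbps.
Audio: 192 kbps = 0.192 Mbps.
Video: 7.788 − 0.192 = 7.596 Mbps.

7.6 Mbps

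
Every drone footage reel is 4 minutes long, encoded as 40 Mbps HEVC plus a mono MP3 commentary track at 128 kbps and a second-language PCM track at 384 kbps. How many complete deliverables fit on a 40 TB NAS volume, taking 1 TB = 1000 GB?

4 min = 240 s
Audio total: 128 + 384 = 512 kbps = 0.512 Mbps.
Total bitrate: 40.512 Mbps.
Per item: 40.512 Mbps × 240 s = 9,723 Mb = 1,215 MB.
Capacity: 40 TB = 320,000,000 Mb; 32912.06 items → 32912 complete.

32912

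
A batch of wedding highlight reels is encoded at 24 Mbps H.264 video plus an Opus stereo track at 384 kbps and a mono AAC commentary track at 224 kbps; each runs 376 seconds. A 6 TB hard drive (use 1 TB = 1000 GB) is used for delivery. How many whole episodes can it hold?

5187

Audio total: 384 + 224 = 608 kbps = 0.608 Mbps.
Total bitrate: 24.608 Mbps.
Per item: 24.608 Mbps × 376 s = 9,253 Mb = 1,157 MB.
Capacity: 6 TB = 48,000,000 Mb; 5187.73 items → 5187 complete.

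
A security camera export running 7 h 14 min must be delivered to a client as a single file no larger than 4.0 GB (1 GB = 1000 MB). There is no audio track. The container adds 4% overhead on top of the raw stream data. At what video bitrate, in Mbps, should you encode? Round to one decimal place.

1.2 Mbps

Budget: 4.0 GB = 32000.0 Mb.
Stream payload after overhead: 32000.0 / 1.04 = 30769.2 Mb.
7 h 14 min = 434 min = 26040 s
Total bitrate budget: 30769.2 Mb / 26040 s = 1.182 Mbps.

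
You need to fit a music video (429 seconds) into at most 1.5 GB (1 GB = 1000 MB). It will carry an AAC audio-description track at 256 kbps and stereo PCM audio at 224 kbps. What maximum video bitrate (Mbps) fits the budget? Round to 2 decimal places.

27.49 Mbps

Budget: 1.5 GB = 12000.0 Mb.
Total bitrate budget: 12000.0 Mb / 429 s = 27.972 Mbps.
Audio total: 256 + 224 = 480 kbps = 0.480 Mbps.
Video: 27.972 − 0.480 = 27.492 Mbps.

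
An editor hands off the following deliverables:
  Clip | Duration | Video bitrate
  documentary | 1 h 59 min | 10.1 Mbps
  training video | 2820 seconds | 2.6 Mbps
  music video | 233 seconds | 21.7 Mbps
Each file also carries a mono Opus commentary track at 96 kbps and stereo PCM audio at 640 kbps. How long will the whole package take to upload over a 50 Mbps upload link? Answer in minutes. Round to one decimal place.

30.7 minutes

Audio total: 96 + 640 = 736 kbps = 0.736 Mbps.
documentary: 10.836 Mbps × 7140 s = 77369.0 Mb
training video: 3.336 Mbps × 2820 s = 9407.5 Mb
music video: 22.436 Mbps × 233 s = 5227.6 Mb
Total: 92004.1 Mb = 11500.5 MB.
At 50 Mbps: 92004.1 / 50 = 1840 s ≈ 30.7 minutes.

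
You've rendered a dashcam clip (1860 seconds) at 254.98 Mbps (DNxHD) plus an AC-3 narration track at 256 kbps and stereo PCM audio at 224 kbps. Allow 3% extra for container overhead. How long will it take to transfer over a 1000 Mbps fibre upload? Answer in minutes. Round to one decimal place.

Audio total: 256 + 224 = 480 kbps = 0.480 Mbps.
Total bitrate: 255.460 Mbps.
File: 255.460 Mbps × 1860 s = 475155.6 Mb.
With 3% container overhead: ×1.03. → 489410.3 Mb.
At 1000 Mbps: 489410.3 / 1000 = 489.4 s ≈ 8.16 minutes.

8.2 minutes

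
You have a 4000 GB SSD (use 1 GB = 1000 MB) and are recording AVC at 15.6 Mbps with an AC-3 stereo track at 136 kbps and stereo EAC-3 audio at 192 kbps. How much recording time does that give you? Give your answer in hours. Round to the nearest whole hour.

558 hours

Audio total: 136 + 192 = 328 kbps = 0.328 Mbps.
Total bitrate: 15.6 + 0.328 = 15.928 Mbps.
Capacity: 4000 GB = 32,000,000 Mb.
Recording time: 32,000,000 / 15.928 = 2,009,041 s ≈ 558 hours.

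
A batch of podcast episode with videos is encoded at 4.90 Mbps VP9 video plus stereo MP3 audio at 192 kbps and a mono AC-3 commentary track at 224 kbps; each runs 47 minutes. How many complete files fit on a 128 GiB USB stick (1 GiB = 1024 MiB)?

73

47 min = 2820 s
Audio total: 192 + 224 = 416 kbps = 0.416 Mbps.
Total bitrate: 5.316 Mbps.
Per item: 5.316 Mbps × 2820 s = 14,991 Mb = 1,874 MB.
Capacity: 128 GiB = 1,099,512 Mb; 73.34 items → 73 complete.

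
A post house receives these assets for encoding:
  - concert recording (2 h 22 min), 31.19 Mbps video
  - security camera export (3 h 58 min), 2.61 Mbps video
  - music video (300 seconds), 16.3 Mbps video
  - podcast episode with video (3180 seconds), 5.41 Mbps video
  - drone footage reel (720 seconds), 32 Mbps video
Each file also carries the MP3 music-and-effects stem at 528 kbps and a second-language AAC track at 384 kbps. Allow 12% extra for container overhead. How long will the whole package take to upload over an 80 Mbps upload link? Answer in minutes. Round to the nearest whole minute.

87 minutes

Audio total: 528 + 384 = 912 kbps = 0.912 Mbps.
concert recording: 32.102 Mbps × 8520 s × 1.12 = 306330.1 Mb
security camera export: 3.522 Mbps × 14280 s × 1.12 = 56329.5 Mb
music video: 17.212 Mbps × 300 s × 1.12 = 5783.2 Mb
podcast episode with video: 6.322 Mbps × 3180 s × 1.12 = 22516.4 Mb
drone footage reel: 32.912 Mbps × 720 s × 1.12 = 26540.2 Mb
Total: 417499.5 Mb = 52187.4 MB.
At 80 Mbps: 417499.5 / 80 = 5219 s ≈ 87 minutes.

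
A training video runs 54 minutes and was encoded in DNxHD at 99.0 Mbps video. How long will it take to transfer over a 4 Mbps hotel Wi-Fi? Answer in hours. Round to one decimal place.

22.3 hours

54 min = 3240 s
File: 99.000 Mbps × 3240 s = 320760.0 Mb.
At 4 Mbps: 320760.0 / 4 = 80190.0 s ≈ 22.3 hours.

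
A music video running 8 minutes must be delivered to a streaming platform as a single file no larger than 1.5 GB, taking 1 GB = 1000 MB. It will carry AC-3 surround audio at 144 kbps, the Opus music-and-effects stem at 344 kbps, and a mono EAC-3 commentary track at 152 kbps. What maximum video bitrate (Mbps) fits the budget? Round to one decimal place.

Budget: 1.5 GB = 12000.0 Mb.
8 min = 480 s
Total bitrate budget: 12000.0 Mb / 480 s = 25.000 Mbps.
Audio total: 144 + 344 + 152 = 640 kbps = 0.640 Mbps.
Video: 25.000 − 0.640 = 24.360 Mbps.

24.4 Mbps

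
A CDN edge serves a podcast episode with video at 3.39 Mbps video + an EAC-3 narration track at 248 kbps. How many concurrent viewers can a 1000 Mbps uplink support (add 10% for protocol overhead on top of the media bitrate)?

Audio: 248 kbps = 0.248 Mbps.
Per-viewer media rate: 3.638 Mbps.
On the wire with 10% overhead: 4.002 Mbps.
1000 Mbps = 1,000 Mbps; 1,000 / 4.002 = 249.89 → 249 viewers.

249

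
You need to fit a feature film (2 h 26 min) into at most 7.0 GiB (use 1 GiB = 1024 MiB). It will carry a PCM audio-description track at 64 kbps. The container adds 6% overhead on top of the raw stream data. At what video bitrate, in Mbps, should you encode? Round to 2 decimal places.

Budget: 7.0 GiB = 60129.5 Mb.
Stream payload after overhead: 60129.5 / 1.06 = 56726.0 Mb.
2 h 26 min = 146 min = 8760 s
Total bitrate budget: 56726.0 Mb / 8760 s = 6.476 Mbps.
Audio: 64 kbps = 0.064 Mbps.
Video: 6.476 − 0.064 = 6.412 Mbps.

6.41 Mbps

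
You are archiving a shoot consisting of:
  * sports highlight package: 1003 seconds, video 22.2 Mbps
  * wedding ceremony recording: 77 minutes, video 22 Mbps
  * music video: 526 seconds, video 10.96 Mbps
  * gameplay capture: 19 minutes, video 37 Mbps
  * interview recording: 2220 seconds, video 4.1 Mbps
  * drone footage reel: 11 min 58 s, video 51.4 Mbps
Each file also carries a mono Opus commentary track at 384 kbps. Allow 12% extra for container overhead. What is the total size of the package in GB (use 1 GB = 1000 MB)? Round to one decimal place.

Audio: 384 kbps = 0.384 Mbps.
sports highlight package: 22.584 Mbps × 1003 s × 1.12 = 25370.0 Mb
wedding ceremony recording: 22.384 Mbps × 4620 s × 1.12 = 115823.8 Mb
music video: 11.344 Mbps × 526 s × 1.12 = 6683.0 Mb
gameplay capture: 37.384 Mbps × 1140 s × 1.12 = 47731.9 Mb
interview recording: 4.484 Mbps × 2220 s × 1.12 = 11149.0 Mb
drone footage reel: 51.784 Mbps × 718 s × 1.12 = 41642.6 Mb
Total: 248400.2 Mb = 31050.0 MB.
= 31.05 GB.

31.1 GB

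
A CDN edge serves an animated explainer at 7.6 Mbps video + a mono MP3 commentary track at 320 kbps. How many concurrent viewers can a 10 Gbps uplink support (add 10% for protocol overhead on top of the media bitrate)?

Audio: 320 kbps = 0.320 Mbps.
Per-viewer media rate: 7.920 Mbps.
On the wire with 10% overhead: 8.712 Mbps.
10 Gbps = 10,000 Mbps; 10,000 / 8.712 = 1147.84 → 1147 viewers.

1147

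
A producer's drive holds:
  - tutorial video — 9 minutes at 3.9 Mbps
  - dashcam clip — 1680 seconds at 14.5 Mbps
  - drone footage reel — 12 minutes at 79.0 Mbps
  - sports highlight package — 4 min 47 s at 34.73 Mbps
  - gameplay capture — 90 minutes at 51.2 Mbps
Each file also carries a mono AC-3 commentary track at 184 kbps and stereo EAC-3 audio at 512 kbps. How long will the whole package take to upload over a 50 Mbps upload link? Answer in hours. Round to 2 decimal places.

Audio total: 184 + 512 = 696 kbps = 0.696 Mbps.
tutorial video: 4.596 Mbps × 540 s = 2481.8 Mb
dashcam clip: 15.196 Mbps × 1680 s = 25529.3 Mb
drone footage reel: 79.696 Mbps × 720 s = 57381.1 Mb
sports highlight package: 35.426 Mbps × 287 s = 10167.3 Mb
gameplay capture: 51.896 Mbps × 5400 s = 280238.4 Mb
Total: 375797.9 Mb = 46974.7 MB.
At 50 Mbps: 375797.9 / 50 = 7516 s ≈ 2.09 hours.

2.09 hours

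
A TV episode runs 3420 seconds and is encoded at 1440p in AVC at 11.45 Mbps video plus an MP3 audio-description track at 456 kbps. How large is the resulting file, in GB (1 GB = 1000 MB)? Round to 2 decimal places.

Audio: 456 kbps = 0.456 Mbps.
Total bitrate: 11.45 + 0.456 = 11.906 Mbps.
Stream data: 11.906 Mbps × 3420 s = 40718.5 Mb.
40,719 Mb ÷ 8 = 5,090 MB → 5.090 GB.

5.09 GB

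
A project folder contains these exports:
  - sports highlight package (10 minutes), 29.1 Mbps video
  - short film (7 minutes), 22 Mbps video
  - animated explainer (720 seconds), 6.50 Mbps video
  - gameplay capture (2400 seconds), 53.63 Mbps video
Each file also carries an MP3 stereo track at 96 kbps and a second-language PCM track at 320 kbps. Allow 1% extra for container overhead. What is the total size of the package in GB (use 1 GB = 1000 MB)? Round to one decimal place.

Audio total: 96 + 320 = 416 kbps = 0.416 Mbps.
sports highlight package: 29.516 Mbps × 600 s × 1.01 = 17886.7 Mb
short film: 22.416 Mbps × 420 s × 1.01 = 9508.9 Mb
animated explainer: 6.916 Mbps × 720 s × 1.01 = 5029.3 Mb
gameplay capture: 54.046 Mbps × 2400 s × 1.01 = 131007.5 Mb
Total: 163432.4 Mb = 20429.0 MB.
= 20.43 GB.

20.4 GB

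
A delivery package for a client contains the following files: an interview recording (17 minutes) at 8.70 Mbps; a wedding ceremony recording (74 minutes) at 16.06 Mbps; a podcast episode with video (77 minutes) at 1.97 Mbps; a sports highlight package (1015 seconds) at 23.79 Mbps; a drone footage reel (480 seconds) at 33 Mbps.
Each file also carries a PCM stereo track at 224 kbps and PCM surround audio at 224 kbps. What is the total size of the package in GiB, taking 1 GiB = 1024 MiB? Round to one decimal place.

Audio total: 224 + 224 = 448 kbps = 0.448 Mbps.
interview recording: 9.148 Mbps × 1020 s = 9331.0 Mb
wedding ceremony recording: 16.508 Mbps × 4440 s = 73295.5 Mb
podcast episode with video: 2.418 Mbps × 4620 s = 11171.2 Mb
sports highlight package: 24.238 Mbps × 1015 s = 24601.6 Mb
drone footage reel: 33.448 Mbps × 480 s = 16055.0 Mb
Total: 134454.2 Mb = 16806.8 MB.
= 15.65 GiB.

15.7 GiB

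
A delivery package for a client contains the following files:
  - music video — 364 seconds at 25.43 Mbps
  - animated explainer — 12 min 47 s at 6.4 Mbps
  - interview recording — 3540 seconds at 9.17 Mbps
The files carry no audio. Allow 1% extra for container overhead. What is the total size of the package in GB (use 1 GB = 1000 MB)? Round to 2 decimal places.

5.89 GB

music video: 25.430 Mbps × 364 s × 1.01 = 9349.1 Mb
animated explainer: 6.400 Mbps × 767 s × 1.01 = 4957.9 Mb
interview recording: 9.170 Mbps × 3540 s × 1.01 = 32786.4 Mb
Total: 47093.4 Mb = 5886.7 MB.
= 5.887 GB.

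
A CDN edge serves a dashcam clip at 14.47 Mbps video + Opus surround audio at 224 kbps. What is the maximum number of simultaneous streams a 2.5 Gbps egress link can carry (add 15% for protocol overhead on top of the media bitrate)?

147

Audio: 224 kbps = 0.224 Mbps.
Per-viewer media rate: 14.694 Mbps.
On the wire with 15% overhead: 16.898 Mbps.
2.5 Gbps = 2,500 Mbps; 2,500 / 16.898 = 147.95 → 147 viewers.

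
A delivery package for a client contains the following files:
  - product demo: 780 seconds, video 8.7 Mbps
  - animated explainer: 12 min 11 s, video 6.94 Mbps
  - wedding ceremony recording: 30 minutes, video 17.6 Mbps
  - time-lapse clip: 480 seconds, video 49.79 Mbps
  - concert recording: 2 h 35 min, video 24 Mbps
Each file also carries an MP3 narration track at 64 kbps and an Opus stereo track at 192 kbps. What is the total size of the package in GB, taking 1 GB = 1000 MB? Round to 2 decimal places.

36.75 GB

Audio total: 64 + 192 = 256 kbps = 0.256 Mbps.
product demo: 8.956 Mbps × 780 s = 6985.7 Mb
animated explainer: 7.196 Mbps × 731 s = 5260.3 Mb
wedding ceremony recording: 17.856 Mbps × 1800 s = 32140.8 Mb
time-lapse clip: 50.046 Mbps × 480 s = 24022.1 Mb
concert recording: 24.256 Mbps × 9300 s = 225580.8 Mb
Total: 293989.6 Mb = 36748.7 MB.
= 36.75 GB.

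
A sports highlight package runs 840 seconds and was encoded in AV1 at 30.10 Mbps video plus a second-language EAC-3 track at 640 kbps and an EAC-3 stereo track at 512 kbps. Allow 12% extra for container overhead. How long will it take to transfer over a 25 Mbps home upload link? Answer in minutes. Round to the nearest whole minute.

20 minutes

Audio total: 640 + 512 = 1152 kbps = 1.152 Mbps.
Total bitrate: 31.252 Mbps.
File: 31.252 Mbps × 840 s = 26251.7 Mb.
With 12% container overhead: ×1.12. → 29401.9 Mb.
At 25 Mbps: 29401.9 / 25 = 1176.1 s ≈ 19.6 minutes.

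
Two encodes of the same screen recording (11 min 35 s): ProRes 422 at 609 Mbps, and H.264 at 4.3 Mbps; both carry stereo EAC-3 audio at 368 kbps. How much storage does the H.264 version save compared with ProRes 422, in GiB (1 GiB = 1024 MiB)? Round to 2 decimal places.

48.93 GiB

11 min 35 s = 695 s
Audio: 368 kbps = 0.368 Mbps.
ProRes 422: 609.368 Mbps × 695 s = 423510.8 Mb = 49.303 GiB.
H.264: 4.668 Mbps × 695 s = 3244.3 Mb = 0.378 GiB.
Saving: 49.303 − 0.378 = 48.925 GiB.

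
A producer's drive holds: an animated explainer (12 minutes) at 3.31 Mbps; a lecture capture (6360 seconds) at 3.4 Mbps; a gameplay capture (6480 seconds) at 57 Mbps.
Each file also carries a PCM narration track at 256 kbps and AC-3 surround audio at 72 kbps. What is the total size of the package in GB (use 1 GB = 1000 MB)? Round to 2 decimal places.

49.73 GB

Audio total: 256 + 72 = 328 kbps = 0.328 Mbps.
animated explainer: 3.638 Mbps × 720 s = 2619.4 Mb
lecture capture: 3.728 Mbps × 6360 s = 23710.1 Mb
gameplay capture: 57.328 Mbps × 6480 s = 371485.4 Mb
Total: 397814.9 Mb = 49726.9 MB.
= 49.73 GB.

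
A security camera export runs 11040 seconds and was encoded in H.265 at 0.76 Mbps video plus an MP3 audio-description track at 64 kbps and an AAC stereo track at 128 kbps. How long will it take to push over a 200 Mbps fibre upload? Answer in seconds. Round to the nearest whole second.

Audio total: 64 + 128 = 192 kbps = 0.192 Mbps.
Total bitrate: 0.952 Mbps.
File: 0.952 Mbps × 11040 s = 10510.1 Mb.
At 200 Mbps: 10510.1 / 200 = 52.6 s ≈ 52.6 seconds.

53 seconds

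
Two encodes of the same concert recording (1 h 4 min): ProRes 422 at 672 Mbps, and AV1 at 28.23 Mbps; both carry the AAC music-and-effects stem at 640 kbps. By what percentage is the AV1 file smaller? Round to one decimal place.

1 h 4 min = 64 min = 3840 s
Audio: 640 kbps = 0.640 Mbps.
ProRes 422: 672.640 Mbps × 3840 s = 2582937.6 Mb = 322.867 GB.
AV1: 28.870 Mbps × 3840 s = 110860.8 Mb = 13.858 GB.
Reduction: (1 − 13.858/322.867) × 100 = 95.71%.

95.7%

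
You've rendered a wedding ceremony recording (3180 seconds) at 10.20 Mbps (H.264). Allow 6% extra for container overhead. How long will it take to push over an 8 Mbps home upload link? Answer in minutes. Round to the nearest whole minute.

File: 10.200 Mbps × 3180 s = 32436.0 Mb.
With 6% container overhead: ×1.06. → 34382.2 Mb.
At 8 Mbps: 34382.2 / 8 = 4297.8 s ≈ 71.6 minutes.

72 minutes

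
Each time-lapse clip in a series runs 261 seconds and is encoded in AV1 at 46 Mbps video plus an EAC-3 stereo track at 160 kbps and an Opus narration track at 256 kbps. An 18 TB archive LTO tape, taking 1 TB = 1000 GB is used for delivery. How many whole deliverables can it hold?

Audio total: 160 + 256 = 416 kbps = 0.416 Mbps.
Total bitrate: 46.416 Mbps.
Per item: 46.416 Mbps × 261 s = 12,115 Mb = 1,514 MB.
Capacity: 18 TB = 144,000,000 Mb; 11886.51 items → 11886 complete.

11886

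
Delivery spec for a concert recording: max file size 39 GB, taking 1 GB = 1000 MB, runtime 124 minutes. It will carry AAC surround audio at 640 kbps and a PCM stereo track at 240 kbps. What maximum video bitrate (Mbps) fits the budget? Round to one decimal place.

41.1 Mbps

Budget: 39 GB = 312000.0 Mb.
124 min = 7440 s
Total bitrate budget: 312000.0 Mb / 7440 s = 41.935 Mbps.
Audio total: 640 + 240 = 880 kbps = 0.880 Mbps.
Video: 41.935 − 0.880 = 41.055 Mbps.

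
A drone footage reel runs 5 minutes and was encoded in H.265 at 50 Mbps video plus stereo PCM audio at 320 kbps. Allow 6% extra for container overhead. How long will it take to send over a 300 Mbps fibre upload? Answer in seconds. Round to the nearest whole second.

5 min = 300 s
Audio: 320 kbps = 0.320 Mbps.
Total bitrate: 50.320 Mbps.
File: 50.320 Mbps × 300 s = 15096.0 Mb.
With 6% container overhead: ×1.06. → 16001.8 Mb.
At 300 Mbps: 16001.8 / 300 = 53.3 s ≈ 53.3 seconds.

53 seconds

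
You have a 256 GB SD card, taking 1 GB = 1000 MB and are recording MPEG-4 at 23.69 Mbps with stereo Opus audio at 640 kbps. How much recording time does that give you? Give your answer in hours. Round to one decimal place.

23.4 hours

Audio: 640 kbps = 0.640 Mbps.
Total bitrate: 23.69 + 0.640 = 24.330 Mbps.
Capacity: 256 GB = 2,048,000 Mb.
Recording time: 2,048,000 / 24.330 = 84,176 s ≈ 23.4 hours.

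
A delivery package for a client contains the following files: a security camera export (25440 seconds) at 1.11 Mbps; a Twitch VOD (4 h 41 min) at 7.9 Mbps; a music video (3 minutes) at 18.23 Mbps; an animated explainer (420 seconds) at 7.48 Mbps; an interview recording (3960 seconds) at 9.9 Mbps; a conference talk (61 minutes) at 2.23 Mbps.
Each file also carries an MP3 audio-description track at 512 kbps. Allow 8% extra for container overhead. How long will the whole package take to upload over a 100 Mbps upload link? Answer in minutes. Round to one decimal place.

43.4 minutes

Audio: 512 kbps = 0.512 Mbps.
security camera export: 1.622 Mbps × 25440 s × 1.08 = 44564.8 Mb
Twitch VOD: 8.412 Mbps × 16860 s × 1.08 = 153172.4 Mb
music video: 18.742 Mbps × 180 s × 1.08 = 3643.4 Mb
animated explainer: 7.992 Mbps × 420 s × 1.08 = 3625.2 Mb
interview recording: 10.412 Mbps × 3960 s × 1.08 = 44530.0 Mb
conference talk: 2.742 Mbps × 3660 s × 1.08 = 10838.6 Mb
Total: 260374.4 Mb = 32546.8 MB.
At 100 Mbps: 260374.4 / 100 = 2604 s ≈ 43.4 minutes.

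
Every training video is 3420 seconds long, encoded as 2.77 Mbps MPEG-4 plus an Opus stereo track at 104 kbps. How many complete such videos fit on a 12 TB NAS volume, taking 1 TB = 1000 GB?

9766

Audio: 104 kbps = 0.104 Mbps.
Total bitrate: 2.874 Mbps.
Per item: 2.874 Mbps × 3420 s = 9,829 Mb = 1,229 MB.
Capacity: 12 TB = 96,000,000 Mb; 9766.94 items → 9766 complete.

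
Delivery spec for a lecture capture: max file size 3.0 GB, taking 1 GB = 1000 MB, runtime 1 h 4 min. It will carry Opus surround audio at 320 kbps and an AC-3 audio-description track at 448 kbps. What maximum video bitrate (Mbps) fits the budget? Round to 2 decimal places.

Budget: 3.0 GB = 24000.0 Mb.
1 h 4 min = 64 min = 3840 s
Total bitrate budget: 24000.0 Mb / 3840 s = 6.250 Mbps.
Audio total: 320 + 448 = 768 kbps = 0.768 Mbps.
Video: 6.250 − 0.768 = 5.482 Mbps.

5.48 Mbps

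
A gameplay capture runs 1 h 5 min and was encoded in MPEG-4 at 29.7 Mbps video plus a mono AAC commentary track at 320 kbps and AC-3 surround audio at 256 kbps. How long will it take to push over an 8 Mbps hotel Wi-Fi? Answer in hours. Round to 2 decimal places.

1 h 5 min = 65 min = 3900 s
Audio total: 320 + 256 = 576 kbps = 0.576 Mbps.
Total bitrate: 30.276 Mbps.
File: 30.276 Mbps × 3900 s = 118076.4 Mb.
At 8 Mbps: 118076.4 / 8 = 14759.5 s ≈ 4.1 hours.

4.10 hours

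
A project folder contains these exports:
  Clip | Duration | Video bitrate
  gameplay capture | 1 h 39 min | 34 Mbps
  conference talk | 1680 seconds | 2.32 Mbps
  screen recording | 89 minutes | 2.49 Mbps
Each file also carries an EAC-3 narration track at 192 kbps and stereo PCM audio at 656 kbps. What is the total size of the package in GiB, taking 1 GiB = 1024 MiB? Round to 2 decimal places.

Audio total: 192 + 656 = 848 kbps = 0.848 Mbps.
gameplay capture: 34.848 Mbps × 5940 s = 206997.1 Mb
conference talk: 3.168 Mbps × 1680 s = 5322.2 Mb
screen recording: 3.338 Mbps × 5340 s = 17824.9 Mb
Total: 230144.3 Mb = 28768.0 MB.
= 26.79 GiB.

26.79 GiB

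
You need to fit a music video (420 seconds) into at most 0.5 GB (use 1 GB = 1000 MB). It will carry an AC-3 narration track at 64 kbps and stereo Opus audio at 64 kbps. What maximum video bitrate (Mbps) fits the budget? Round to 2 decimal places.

Budget: 0.5 GB = 4000.0 Mb.
Total bitrate budget: 4000.0 Mb / 420 s = 9.524 Mbps.
Audio total: 64 + 64 = 128 kbps = 0.128 Mbps.
Video: 9.524 − 0.128 = 9.396 Mbps.

9.40 Mbps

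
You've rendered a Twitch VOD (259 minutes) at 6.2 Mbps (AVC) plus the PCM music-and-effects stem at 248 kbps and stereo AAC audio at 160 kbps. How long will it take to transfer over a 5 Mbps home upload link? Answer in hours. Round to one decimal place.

259 min = 15540 s
Audio total: 248 + 160 = 408 kbps = 0.408 Mbps.
Total bitrate: 6.608 Mbps.
File: 6.608 Mbps × 15540 s = 102688.3 Mb.
At 5 Mbps: 102688.3 / 5 = 20537.7 s ≈ 5.7 hours.

5.7 hours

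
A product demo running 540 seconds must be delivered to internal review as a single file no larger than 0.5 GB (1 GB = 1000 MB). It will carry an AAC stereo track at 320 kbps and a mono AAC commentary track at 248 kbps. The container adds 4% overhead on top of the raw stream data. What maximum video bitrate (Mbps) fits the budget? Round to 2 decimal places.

6.55 Mbps

Budget: 0.5 GB = 4000.0 Mb.
Stream payload after overhead: 4000.0 / 1.04 = 3846.2 Mb.
Total bitrate budget: 3846.2 Mb / 540 s = 7.123 Mbps.
Audio total: 320 + 248 = 568 kbps = 0.568 Mbps.
Video: 7.123 − 0.568 = 6.555 Mbps.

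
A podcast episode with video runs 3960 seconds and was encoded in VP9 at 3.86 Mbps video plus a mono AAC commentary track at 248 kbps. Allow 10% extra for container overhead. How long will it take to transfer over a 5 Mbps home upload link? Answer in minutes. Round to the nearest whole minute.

60 minutes

Audio: 248 kbps = 0.248 Mbps.
Total bitrate: 4.108 Mbps.
File: 4.108 Mbps × 3960 s = 16267.7 Mb.
With 10% container overhead: ×1.10. → 17894.4 Mb.
At 5 Mbps: 17894.4 / 5 = 3578.9 s ≈ 59.6 minutes.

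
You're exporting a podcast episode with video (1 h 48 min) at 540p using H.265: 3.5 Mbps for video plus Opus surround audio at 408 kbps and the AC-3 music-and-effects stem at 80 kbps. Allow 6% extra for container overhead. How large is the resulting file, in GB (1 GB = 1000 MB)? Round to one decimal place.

1 h 48 min = 108 min = 6480 s
Audio total: 408 + 80 = 488 kbps = 0.488 Mbps.
Total bitrate: 3.5 + 0.488 = 3.988 Mbps.
Stream data: 3.988 Mbps × 6480 s = 25842.2 Mb.
With 6% container overhead: ×1.06.
27,393 Mb ÷ 8 = 3,424 MB → 3.424 GB.

3.4 GB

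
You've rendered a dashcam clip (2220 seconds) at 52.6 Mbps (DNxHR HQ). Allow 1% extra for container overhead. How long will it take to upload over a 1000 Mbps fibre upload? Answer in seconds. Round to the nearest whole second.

File: 52.600 Mbps × 2220 s = 116772.0 Mb.
With 1% container overhead: ×1.01. → 117939.7 Mb.
At 1000 Mbps: 117939.7 / 1000 = 117.9 s ≈ 118 seconds.

118 seconds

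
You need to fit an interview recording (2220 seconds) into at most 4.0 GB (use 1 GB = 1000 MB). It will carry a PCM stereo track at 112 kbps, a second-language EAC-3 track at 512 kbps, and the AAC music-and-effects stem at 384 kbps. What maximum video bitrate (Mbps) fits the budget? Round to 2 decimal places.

13.41 Mbps

Budget: 4.0 GB = 32000.0 Mb.
Total bitrate budget: 32000.0 Mb / 2220 s = 14.414 Mbps.
Audio total: 112 + 512 + 384 = 1008 kbps = 1.008 Mbps.
Video: 14.414 − 1.008 = 13.406 Mbps.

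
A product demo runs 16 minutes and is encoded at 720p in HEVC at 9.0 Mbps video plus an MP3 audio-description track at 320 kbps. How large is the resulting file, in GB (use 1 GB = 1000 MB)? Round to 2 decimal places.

1.12 GB

16 min = 960 s
Audio: 320 kbps = 0.320 Mbps.
Total bitrate: 9.0 + 0.320 = 9.320 Mbps.
Stream data: 9.320 Mbps × 960 s = 8947.2 Mb.
8,947 Mb ÷ 8 = 1,118 MB → 1.118 GB.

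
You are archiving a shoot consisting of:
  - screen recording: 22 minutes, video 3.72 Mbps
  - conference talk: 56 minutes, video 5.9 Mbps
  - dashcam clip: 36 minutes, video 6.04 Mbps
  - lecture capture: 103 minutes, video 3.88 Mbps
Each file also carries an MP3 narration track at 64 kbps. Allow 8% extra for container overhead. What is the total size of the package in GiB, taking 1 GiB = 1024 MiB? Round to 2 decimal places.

Audio: 64 kbps = 0.064 Mbps.
screen recording: 3.784 Mbps × 1320 s × 1.08 = 5394.5 Mb
conference talk: 5.964 Mbps × 3360 s × 1.08 = 21642.2 Mb
dashcam clip: 6.104 Mbps × 2160 s × 1.08 = 14239.4 Mb
lecture capture: 3.944 Mbps × 6180 s × 1.08 = 26323.8 Mb
Total: 67599.9 Mb = 8450.0 MB.
= 7.870 GiB.

7.87 GiB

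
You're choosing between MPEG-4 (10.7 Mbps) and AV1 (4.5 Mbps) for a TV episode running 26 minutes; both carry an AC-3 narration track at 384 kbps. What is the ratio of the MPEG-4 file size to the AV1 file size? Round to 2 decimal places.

2.27

26 min = 1560 s
Audio: 384 kbps = 0.384 Mbps.
MPEG-4: 11.084 Mbps × 1560 s = 17291.0 Mb = 2.013 GiB.
AV1: 4.884 Mbps × 1560 s = 7619.0 Mb = 0.887 GiB.
Ratio: 2.013 / 0.887 = 2.269.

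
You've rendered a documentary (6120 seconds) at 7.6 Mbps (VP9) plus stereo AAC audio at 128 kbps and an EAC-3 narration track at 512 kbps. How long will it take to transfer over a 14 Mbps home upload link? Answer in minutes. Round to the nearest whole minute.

Audio total: 128 + 512 = 640 kbps = 0.640 Mbps.
Total bitrate: 8.240 Mbps.
File: 8.240 Mbps × 6120 s = 50428.8 Mb.
At 14 Mbps: 50428.8 / 14 = 3602.1 s ≈ 60 minutes.

60 minutes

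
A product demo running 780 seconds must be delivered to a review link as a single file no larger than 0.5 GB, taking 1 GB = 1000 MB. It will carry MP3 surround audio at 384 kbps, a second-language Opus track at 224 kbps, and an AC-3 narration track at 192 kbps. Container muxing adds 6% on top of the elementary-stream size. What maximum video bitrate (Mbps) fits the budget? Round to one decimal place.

4.0 Mbps

Budget: 0.5 GB = 4000.0 Mb.
Stream payload after overhead: 4000.0 / 1.06 = 3773.6 Mb.
Total bitrate budget: 3773.6 Mb / 780 s = 4.838 Mbps.
Audio total: 384 + 224 + 192 = 800 kbps = 0.800 Mbps.
Video: 4.838 − 0.800 = 4.038 Mbps.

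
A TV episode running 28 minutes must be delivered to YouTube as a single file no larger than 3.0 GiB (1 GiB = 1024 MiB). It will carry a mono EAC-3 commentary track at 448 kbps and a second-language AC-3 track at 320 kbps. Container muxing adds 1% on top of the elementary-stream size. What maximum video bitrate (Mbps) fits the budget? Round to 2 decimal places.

14.42 Mbps

Budget: 3.0 GiB = 25769.8 Mb.
Stream payload after overhead: 25769.8 / 1.01 = 25514.7 Mb.
28 min = 1680 s
Total bitrate budget: 25514.7 Mb / 1680 s = 15.187 Mbps.
Audio total: 448 + 320 = 768 kbps = 0.768 Mbps.
Video: 15.187 − 0.768 = 14.419 Mbps.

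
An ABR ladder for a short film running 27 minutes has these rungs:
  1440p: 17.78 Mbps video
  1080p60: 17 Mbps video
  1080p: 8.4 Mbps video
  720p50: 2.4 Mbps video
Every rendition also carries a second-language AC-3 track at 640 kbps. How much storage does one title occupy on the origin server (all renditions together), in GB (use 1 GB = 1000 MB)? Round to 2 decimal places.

9.75 GB

27 min = 1620 s
Audio: 640 kbps = 0.640 Mbps.
Sum of rendition bitrates: (17.78+0.640) + (17+0.640) + (8.4+0.640) + (2.4+0.640) = 48.140 Mbps.
× 1620 s = 77,987 Mb = 9,748 MB = 9.748 GB.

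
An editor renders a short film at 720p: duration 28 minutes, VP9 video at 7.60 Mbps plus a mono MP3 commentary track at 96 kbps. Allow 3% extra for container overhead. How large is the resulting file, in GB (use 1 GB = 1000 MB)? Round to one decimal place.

28 min = 1680 s
Audio: 96 kbps = 0.096 Mbps.
Total bitrate: 7.60 + 0.096 = 7.696 Mbps.
Stream data: 7.696 Mbps × 1680 s = 12929.3 Mb.
With 3% container overhead: ×1.03.
13,317 Mb ÷ 8 = 1,665 MB → 1.665 GB.

1.7 GB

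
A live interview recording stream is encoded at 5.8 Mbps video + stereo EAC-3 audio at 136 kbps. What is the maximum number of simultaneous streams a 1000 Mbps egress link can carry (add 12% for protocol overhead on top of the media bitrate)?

150

Audio: 136 kbps = 0.136 Mbps.
Per-viewer media rate: 5.936 Mbps.
On the wire with 12% overhead: 6.648 Mbps.
1000 Mbps = 1,000 Mbps; 1,000 / 6.648 = 150.41 → 150 viewers.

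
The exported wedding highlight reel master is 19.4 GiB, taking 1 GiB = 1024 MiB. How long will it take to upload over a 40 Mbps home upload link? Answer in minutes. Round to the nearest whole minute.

69 minutes

File: 19.4 GiB = 166644.7 Mb.
At 40 Mbps: 166644.7 / 40 = 4166.1 s ≈ 69.4 minutes.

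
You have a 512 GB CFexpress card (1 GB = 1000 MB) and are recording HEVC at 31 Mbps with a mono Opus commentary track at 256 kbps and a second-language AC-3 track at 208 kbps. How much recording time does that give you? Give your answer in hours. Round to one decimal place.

36.2 hours

Audio total: 256 + 208 = 464 kbps = 0.464 Mbps.
Total bitrate: 31 + 0.464 = 31.464 Mbps.
Capacity: 512 GB = 4,096,000 Mb.
Recording time: 4,096,000 / 31.464 = 130,181 s ≈ 36.2 hours.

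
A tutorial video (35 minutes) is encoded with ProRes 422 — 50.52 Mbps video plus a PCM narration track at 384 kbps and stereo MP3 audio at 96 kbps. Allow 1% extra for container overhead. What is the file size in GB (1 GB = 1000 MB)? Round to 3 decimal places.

35 min = 2100 s
Audio total: 384 + 96 = 480 kbps = 0.480 Mbps.
Total bitrate: 50.52 + 0.480 = 51.000 Mbps.
Stream data: 51.000 Mbps × 2100 s = 107100.0 Mb.
With 1% container overhead: ×1.01.
108,171 Mb ÷ 8 = 13,521 MB → 13.52 GB.

13.521 GB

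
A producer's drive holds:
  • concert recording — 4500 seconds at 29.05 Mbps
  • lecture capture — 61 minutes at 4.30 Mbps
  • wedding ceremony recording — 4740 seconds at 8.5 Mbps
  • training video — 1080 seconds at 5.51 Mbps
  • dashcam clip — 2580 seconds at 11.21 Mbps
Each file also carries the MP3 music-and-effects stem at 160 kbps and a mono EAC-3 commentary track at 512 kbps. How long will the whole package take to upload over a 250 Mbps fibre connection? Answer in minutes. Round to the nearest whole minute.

16 minutes

Audio total: 160 + 512 = 672 kbps = 0.672 Mbps.
concert recording: 29.722 Mbps × 4500 s = 133749.0 Mb
lecture capture: 4.972 Mbps × 3660 s = 18197.5 Mb
wedding ceremony recording: 9.172 Mbps × 4740 s = 43475.3 Mb
training video: 6.182 Mbps × 1080 s = 6676.6 Mb
dashcam clip: 11.882 Mbps × 2580 s = 30655.6 Mb
Total: 232753.9 Mb = 29094.2 MB.
At 250 Mbps: 232753.9 / 250 = 931 s ≈ 15.5 minutes.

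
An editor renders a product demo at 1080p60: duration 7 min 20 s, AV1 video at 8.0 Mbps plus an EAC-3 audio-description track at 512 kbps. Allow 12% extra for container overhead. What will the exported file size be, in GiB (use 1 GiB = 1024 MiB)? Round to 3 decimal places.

0.488 GiB

7 min 20 s = 440 s
Audio: 512 kbps = 0.512 Mbps.
Total bitrate: 8.0 + 0.512 = 8.512 Mbps.
Stream data: 8.512 Mbps × 440 s = 3745.3 Mb.
With 12% container overhead: ×1.12.
4,195 Mb = 524,339,200 bytes ÷ 1,073,741,824 = 0.4883 GiB.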